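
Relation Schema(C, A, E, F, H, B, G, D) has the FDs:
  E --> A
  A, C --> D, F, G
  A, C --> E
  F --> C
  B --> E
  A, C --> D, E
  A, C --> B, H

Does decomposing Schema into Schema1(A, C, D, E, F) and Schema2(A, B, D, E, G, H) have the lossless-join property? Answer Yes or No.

No

Schema1 ∩ Schema2 = {A, D, E}; its closure under F is {A, D, E}.
Neither Schema1 nor Schema2 is contained in that closure, so the decomposition is lossy.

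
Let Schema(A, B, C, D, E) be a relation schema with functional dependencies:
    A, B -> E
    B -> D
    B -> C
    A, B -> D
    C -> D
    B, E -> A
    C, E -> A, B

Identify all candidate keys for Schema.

{A, B}⁺ = {A, B, C, D, E} — all of the relation — so {A, B} is a candidate key.
{B, E}⁺ = {A, B, C, D, E} — all of the relation — so {B, E} is a candidate key.
{C, E}⁺ = {A, B, C, D, E} — all of the relation — so {C, E} is a candidate key.
No proper subset of any of these is a key, and no other minimal superkey exists.

{A, B}, {B, E}, {C, E}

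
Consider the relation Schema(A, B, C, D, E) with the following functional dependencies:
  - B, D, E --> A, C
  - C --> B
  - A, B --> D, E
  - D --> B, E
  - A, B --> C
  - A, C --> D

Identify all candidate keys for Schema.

{D}⁺ = {A, B, C, D, E} — all of the relation — so {D} is a candidate key.
{A, B}⁺ = {A, B, C, D, E} — all of the relation — so {A, B} is a candidate key.
{A, C}⁺ = {A, B, C, D, E} — all of the relation — so {A, C} is a candidate key.
These are minimal and exhaustive — every other superkey contains one of them.

{A, B}, {A, C}, {D}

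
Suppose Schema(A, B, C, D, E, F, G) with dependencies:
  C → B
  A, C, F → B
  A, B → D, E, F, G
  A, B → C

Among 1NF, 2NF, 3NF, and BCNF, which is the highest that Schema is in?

Candidate keys: {A, B}, {A, C}. Prime attributes: {A, B, C}.
C → B: {C}⁺ = {B, C}, which is not all of the attributes, so the left side is not a superkey — BCNF is violated.
But every attribute on its right side ({B}) is prime, and the same holds for every other non-superkey FD, so 3NF still holds.

3NF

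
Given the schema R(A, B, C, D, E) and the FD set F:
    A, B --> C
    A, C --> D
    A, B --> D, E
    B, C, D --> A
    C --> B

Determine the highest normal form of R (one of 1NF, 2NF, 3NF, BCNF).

3NF

Candidate keys: {A, B}, {A, C}, {C, D}. Prime attributes: {A, B, C, D}.
C --> B breaks BCNF: {C}⁺ = {B, C}, so {C} is not a superkey.
But every attribute on its right side ({B}) is prime, and the same holds for every other non-superkey FD, so 3NF still holds.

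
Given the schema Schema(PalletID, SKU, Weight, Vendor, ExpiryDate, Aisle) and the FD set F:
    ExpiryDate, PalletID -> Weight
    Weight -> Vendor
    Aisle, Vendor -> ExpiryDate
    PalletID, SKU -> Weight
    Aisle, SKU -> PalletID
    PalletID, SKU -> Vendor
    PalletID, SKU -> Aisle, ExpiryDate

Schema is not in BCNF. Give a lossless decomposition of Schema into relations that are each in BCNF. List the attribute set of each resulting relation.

Candidate keys of the original relation: {Aisle, SKU}, {PalletID, SKU}.
{Aisle, ExpiryDate, PalletID, SKU, Vendor, Weight}: {ExpiryDate, PalletID} determines {ExpiryDate, PalletID, Vendor, Weight} here but is not a superkey — split on ExpiryDate, PalletID -> Vendor, Weight, giving {ExpiryDate, PalletID, Vendor, Weight} and {Aisle, ExpiryDate, PalletID, SKU}.
{ExpiryDate, PalletID, Vendor, Weight}: {Weight} determines {Vendor, Weight} here but is not a superkey — split on Weight -> Vendor, giving {Vendor, Weight} and {ExpiryDate, PalletID, Weight}.
{Vendor, Weight} has no BCNF violation.
{ExpiryDate, PalletID, Weight} has no BCNF violation.
{Aisle, ExpiryDate, PalletID, SKU} has no BCNF violation.

{Aisle, ExpiryDate, PalletID, SKU}; {ExpiryDate, PalletID, Weight}; {Vendor, Weight}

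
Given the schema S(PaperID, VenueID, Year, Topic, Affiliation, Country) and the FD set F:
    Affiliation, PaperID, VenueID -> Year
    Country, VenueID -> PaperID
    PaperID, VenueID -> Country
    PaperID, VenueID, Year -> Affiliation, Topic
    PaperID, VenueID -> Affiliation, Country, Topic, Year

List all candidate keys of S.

{VenueID} never appears on the right of any FD, so every key must include it.
{Country, VenueID}⁺ = {Affiliation, Country, PaperID, Topic, VenueID, Year} — all of the relation — so {Country, VenueID} is a candidate key.
{PaperID, VenueID}⁺ = {Affiliation, Country, PaperID, Topic, VenueID, Year} — all of the relation — so {PaperID, VenueID} is a candidate key.
No proper subset of any of these is a key, and no other minimal superkey exists.

{Country, VenueID}, {PaperID, VenueID}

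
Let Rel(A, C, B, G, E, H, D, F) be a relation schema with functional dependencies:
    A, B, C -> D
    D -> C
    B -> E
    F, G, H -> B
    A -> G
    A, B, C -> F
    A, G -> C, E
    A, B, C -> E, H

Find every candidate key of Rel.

{A} never appears on the right of any FD, so every key must include it.
{A, B}⁺ = {A, B, C, D, E, F, G, H} — all of the relation — so {A, B} is a candidate key.
{A, F, H}⁺ = {A, B, C, D, E, F, G, H} — all of the relation — so {A, F, H} is a candidate key.
These are minimal and exhaustive — every other superkey contains one of them.

{A, B}, {A, F, H}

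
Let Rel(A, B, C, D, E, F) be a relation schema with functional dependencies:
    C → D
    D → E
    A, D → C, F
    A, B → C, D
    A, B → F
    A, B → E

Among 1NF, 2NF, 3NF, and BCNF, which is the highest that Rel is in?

Candidate key: {A, B}. Prime attributes: {A, B}.
C → D: {C}⁺ = {C, D, E}, which is not all of the attributes, so the left side is not a superkey — BCNF is violated.
C → D has non-prime {D} on the right and a non-superkey on the left, so 3NF fails.
No non-prime attribute depends on a proper subset of any candidate key, so 2NF holds.

2NF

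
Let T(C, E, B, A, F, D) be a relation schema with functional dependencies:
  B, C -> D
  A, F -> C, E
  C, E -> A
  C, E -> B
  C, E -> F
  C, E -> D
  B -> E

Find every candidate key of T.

Closure of {A, F} is {A, B, C, D, E, F}, the whole schema; {A, F} is a candidate key.
Closure of {B, C} is {A, B, C, D, E, F}, the whole schema; {B, C} is a candidate key.
Closure of {C, E} is {A, B, C, D, E, F}, the whole schema; {C, E} is a candidate key.
Any other superkey properly contains one of these, so there are no further candidate keys.

{A, F}, {B, C}, {C, E}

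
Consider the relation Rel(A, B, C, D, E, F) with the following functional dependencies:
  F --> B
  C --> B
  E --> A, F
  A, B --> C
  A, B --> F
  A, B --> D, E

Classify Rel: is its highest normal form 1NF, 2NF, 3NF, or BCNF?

Candidate keys: {A, B}, {A, C}, {A, F}, {E}. Prime attributes: {A, B, C, E, F}.
F --> B: {F}⁺ = {B, F}, which is not all of the attributes, so the left side is not a superkey — BCNF is violated.
Since {B} ⊆ prime attributes and every other non-superkey FD also has a prime right side, the schema is in 3NF.

3NF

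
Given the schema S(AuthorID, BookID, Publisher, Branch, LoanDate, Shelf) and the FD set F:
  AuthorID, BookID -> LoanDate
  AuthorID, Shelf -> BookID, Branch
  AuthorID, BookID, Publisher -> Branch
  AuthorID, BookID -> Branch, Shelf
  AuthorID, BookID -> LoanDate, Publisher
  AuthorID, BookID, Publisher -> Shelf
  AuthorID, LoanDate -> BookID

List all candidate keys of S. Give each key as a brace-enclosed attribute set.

Attributes never on any right-hand side: {AuthorID} — every candidate key must contain it.
{AuthorID, BookID}⁺ = {AuthorID, BookID, Branch, LoanDate, Publisher, Shelf}, which is every attribute, so {AuthorID, BookID} is a candidate key.
{AuthorID, LoanDate}⁺ = {AuthorID, BookID, Branch, LoanDate, Publisher, Shelf}, which is every attribute, so {AuthorID, LoanDate} is a candidate key.
{AuthorID, Shelf}⁺ = {AuthorID, BookID, Branch, LoanDate, Publisher, Shelf}, which is every attribute, so {AuthorID, Shelf} is a candidate key.
No proper subset of any of these is a key, and no other minimal superkey exists.

{AuthorID, BookID}, {AuthorID, LoanDate}, {AuthorID, Shelf}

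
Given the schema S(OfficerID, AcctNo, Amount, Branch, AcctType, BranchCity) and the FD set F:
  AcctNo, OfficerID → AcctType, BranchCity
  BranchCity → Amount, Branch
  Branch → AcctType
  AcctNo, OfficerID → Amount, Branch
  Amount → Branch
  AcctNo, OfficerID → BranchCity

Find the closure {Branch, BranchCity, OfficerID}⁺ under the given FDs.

{AcctType, Amount, Branch, BranchCity, OfficerID}

Start with {Branch, BranchCity, OfficerID}.
BranchCity → Amount, Branch applies; add {Amount} → now {Amount, Branch, BranchCity, OfficerID}.
Branch → AcctType applies; add {AcctType} → now {AcctType, Amount, Branch, BranchCity, OfficerID}.
No further FD applies.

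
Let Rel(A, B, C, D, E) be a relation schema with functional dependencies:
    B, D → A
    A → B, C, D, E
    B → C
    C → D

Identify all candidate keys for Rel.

{A}⁺ = {A, B, C, D, E}, which is every attribute, so {A} is a candidate key.
{B}⁺ = {A, B, C, D, E}, which is every attribute, so {B} is a candidate key.
These are minimal and exhaustive — every other superkey contains one of them.

{A}, {B}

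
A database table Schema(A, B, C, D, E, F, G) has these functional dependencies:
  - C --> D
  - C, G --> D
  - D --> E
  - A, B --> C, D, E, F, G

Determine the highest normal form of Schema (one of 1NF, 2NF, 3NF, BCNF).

2NF

Candidate key: {A, B}. Prime attributes: {A, B}.
C --> D breaks BCNF: {C}⁺ = {C, D, E}, so {C} is not a superkey.
C --> D determines the non-prime attribute {D} from a non-superkey — 3NF is violated.
No non-prime attribute depends on a proper subset of any candidate key, so 2NF holds.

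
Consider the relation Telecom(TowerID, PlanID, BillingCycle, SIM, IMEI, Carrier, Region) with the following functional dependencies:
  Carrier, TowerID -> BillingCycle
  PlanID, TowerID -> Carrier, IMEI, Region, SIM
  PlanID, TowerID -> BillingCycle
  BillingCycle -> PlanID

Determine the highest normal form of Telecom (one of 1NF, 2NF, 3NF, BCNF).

3NF

Candidate keys: {BillingCycle, TowerID}, {Carrier, TowerID}, {PlanID, TowerID}. Prime attributes: {BillingCycle, Carrier, PlanID, TowerID}.
For BillingCycle -> PlanID we have {BillingCycle}⁺ = {BillingCycle, PlanID}; {BillingCycle} is not a superkey, so BCNF fails.
Since {PlanID} ⊆ prime attributes and every other non-superkey FD also has a prime right side, the schema is in 3NF.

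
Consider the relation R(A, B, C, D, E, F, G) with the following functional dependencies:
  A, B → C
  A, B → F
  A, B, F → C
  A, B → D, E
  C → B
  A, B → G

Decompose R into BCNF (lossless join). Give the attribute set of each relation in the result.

{A, C, D, E, F, G}; {B, C}

Candidate keys of the original relation: {A, B}, {A, C}.
Within {A, B, C, D, E, F, G}: {C}⁺ ∩ {A, B, C, D, E, F, G} = {B, C}, not the whole set, so C → B violates BCNF; decompose into {B, C} and {A, C, D, E, F, G}.
{B, C} is in BCNF.
{A, C, D, E, F, G} is in BCNF.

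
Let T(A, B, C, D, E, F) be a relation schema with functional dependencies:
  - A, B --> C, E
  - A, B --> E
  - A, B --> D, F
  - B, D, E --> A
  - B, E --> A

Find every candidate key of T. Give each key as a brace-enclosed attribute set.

{A, B}, {B, E}

{B} never appears on the right of any FD, so every key must include it.
Closure of {A, B} is {A, B, C, D, E, F}, the whole schema; {A, B} is a candidate key.
Closure of {B, E} is {A, B, C, D, E, F}, the whole schema; {B, E} is a candidate key.
These are minimal and exhaustive — every other superkey contains one of them.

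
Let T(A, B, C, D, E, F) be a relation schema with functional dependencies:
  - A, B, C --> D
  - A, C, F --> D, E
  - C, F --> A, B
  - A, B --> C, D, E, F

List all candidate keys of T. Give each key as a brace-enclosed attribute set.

Closure of {A, B} is {A, B, C, D, E, F}, the whole schema; {A, B} is a candidate key.
Closure of {C, F} is {A, B, C, D, E, F}, the whole schema; {C, F} is a candidate key.
These are minimal and exhaustive — every other superkey contains one of them.

{A, B}, {C, F}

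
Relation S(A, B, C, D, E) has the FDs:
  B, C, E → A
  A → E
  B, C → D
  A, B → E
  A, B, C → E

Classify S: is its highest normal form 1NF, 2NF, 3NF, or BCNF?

1NF

Candidate keys: {A, B, C}, {B, C, E}. Prime attributes: {A, B, C, E}.
A → E breaks BCNF: {A}⁺ = {A, E}, so {A} is not a superkey.
B, C → D determines the non-prime attribute {D} from a non-superkey — 3NF is violated.
Since {B, C} ⊂ {A, B, C} and {B, C}⁺ ⊇ {D} with {D} non-prime, there is a partial dependency; 2NF fails.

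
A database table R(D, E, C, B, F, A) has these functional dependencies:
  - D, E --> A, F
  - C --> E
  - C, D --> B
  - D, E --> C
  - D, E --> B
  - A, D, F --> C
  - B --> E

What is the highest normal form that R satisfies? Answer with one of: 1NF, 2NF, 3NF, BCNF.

3NF

Candidate keys: {A, D, F}, {B, D}, {C, D}, {D, E}. Prime attributes: {A, B, C, D, E, F}.
C --> E: {C}⁺ = {C, E}, which is not all of the attributes, so the left side is not a superkey — BCNF is violated.
Its right-hand attributes {E} are all prime, as are those of every other non-superkey FD — the relation is in 3NF.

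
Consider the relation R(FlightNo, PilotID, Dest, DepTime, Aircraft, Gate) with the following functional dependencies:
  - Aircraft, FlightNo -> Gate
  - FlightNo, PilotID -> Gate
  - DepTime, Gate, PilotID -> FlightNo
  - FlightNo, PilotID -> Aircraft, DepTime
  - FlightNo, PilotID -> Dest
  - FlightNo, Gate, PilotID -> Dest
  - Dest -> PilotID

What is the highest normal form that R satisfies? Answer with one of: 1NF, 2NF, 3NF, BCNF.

Candidate keys: {DepTime, Dest, Gate}, {DepTime, Gate, PilotID}, {Dest, FlightNo}, {FlightNo, PilotID}. Prime attributes: {DepTime, Dest, FlightNo, Gate, PilotID}.
Aircraft, FlightNo -> Gate breaks BCNF: {Aircraft, FlightNo}⁺ = {Aircraft, FlightNo, Gate}, so {Aircraft, FlightNo} is not a superkey.
Since {Gate} ⊆ prime attributes and every other non-superkey FD also has a prime right side, the schema is in 3NF.

3NF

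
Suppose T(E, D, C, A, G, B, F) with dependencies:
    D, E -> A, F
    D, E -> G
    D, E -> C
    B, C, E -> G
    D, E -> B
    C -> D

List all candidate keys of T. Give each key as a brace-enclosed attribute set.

{E} never appears on the right of any FD, so every key must include it.
{C, E}⁺ = {A, B, C, D, E, F, G} — all of the relation — so {C, E} is a candidate key.
{D, E}⁺ = {A, B, C, D, E, F, G} — all of the relation — so {D, E} is a candidate key.
These are minimal and exhaustive — every other superkey contains one of them.

{C, E}, {D, E}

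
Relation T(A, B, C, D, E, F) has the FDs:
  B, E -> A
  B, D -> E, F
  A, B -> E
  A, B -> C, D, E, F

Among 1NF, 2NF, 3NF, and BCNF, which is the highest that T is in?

BCNF

Candidate keys: {A, B}, {B, D}, {B, E}. Prime attributes: {A, B, D, E}.
Each dependency's left side is a superkey — BCNF holds.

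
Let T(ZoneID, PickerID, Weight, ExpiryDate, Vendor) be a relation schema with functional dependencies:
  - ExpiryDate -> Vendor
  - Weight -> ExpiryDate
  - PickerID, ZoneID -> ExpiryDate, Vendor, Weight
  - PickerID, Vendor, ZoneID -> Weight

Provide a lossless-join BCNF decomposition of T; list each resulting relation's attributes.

Candidate key of the original relation: {PickerID, ZoneID}.
Within {ExpiryDate, PickerID, Vendor, Weight, ZoneID}: {ExpiryDate}⁺ ∩ {ExpiryDate, PickerID, Vendor, Weight, ZoneID} = {ExpiryDate, Vendor}, not the whole set, so ExpiryDate -> Vendor violates BCNF; decompose into {ExpiryDate, Vendor} and {ExpiryDate, PickerID, Weight, ZoneID}.
{ExpiryDate, Vendor} is in BCNF.
Within {ExpiryDate, PickerID, Weight, ZoneID}: {Weight}⁺ ∩ {ExpiryDate, PickerID, Weight, ZoneID} = {ExpiryDate, Weight}, not the whole set, so Weight -> ExpiryDate violates BCNF; decompose into {ExpiryDate, Weight} and {PickerID, Weight, ZoneID}.
{ExpiryDate, Weight} is in BCNF.
{PickerID, Weight, ZoneID} is in BCNF.

{ExpiryDate, Vendor}; {ExpiryDate, Weight}; {PickerID, Weight, ZoneID}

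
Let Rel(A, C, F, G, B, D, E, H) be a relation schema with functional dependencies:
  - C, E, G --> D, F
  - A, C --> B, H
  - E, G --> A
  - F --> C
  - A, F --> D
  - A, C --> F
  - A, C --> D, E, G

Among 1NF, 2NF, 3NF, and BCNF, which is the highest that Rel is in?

Candidate keys: {A, C}, {A, F}, {C, E, G}, {E, F, G}. Prime attributes: {A, C, E, F, G}.
For E, G --> A we have {E, G}⁺ = {A, E, G}; {E, G} is not a superkey, so BCNF fails.
Since {A} ⊆ prime attributes and every other non-superkey FD also has a prime right side, the schema is in 3NF.

3NF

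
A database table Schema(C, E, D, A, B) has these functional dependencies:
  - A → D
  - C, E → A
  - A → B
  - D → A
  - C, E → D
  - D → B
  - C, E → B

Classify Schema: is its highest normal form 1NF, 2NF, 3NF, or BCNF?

2NF

Candidate key: {C, E}. Prime attributes: {C, E}.
For A → D we have {A}⁺ = {A, B, D}; {A} is not a superkey, so BCNF fails.
A → D has non-prime {D} on the right and a non-superkey on the left, so 3NF fails.
Checking every proper subset of each key, none determines a non-prime attribute — 2NF is satisfied.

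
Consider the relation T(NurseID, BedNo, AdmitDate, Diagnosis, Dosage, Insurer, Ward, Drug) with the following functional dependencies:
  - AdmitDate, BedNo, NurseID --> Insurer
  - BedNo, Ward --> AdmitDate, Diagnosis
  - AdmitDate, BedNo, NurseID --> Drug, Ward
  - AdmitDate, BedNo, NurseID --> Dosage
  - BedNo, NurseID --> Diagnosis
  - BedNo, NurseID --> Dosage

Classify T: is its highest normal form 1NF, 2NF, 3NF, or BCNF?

1NF

Candidate keys: {AdmitDate, BedNo, NurseID}, {BedNo, NurseID, Ward}. Prime attributes: {AdmitDate, BedNo, NurseID, Ward}.
For BedNo, Ward --> AdmitDate, Diagnosis we have {BedNo, Ward}⁺ = {AdmitDate, BedNo, Diagnosis, Ward}; {BedNo, Ward} is not a superkey, so BCNF fails.
Because {Diagnosis} is non-prime and the left side of BedNo, Ward --> AdmitDate, Diagnosis is not a superkey, the relation is not in 3NF.
The proper key subset {BedNo, NurseID} of {AdmitDate, BedNo, NurseID} determines non-prime {Diagnosis, Dosage}, so the relation is not even in 2NF.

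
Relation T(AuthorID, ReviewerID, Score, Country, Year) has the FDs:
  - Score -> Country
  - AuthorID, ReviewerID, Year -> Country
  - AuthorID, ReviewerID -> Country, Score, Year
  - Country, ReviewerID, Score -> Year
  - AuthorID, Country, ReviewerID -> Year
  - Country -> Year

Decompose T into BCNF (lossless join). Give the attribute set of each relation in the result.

{AuthorID, ReviewerID, Score}; {Country, Score}; {Country, Year}

Candidate key of the original relation: {AuthorID, ReviewerID}.
In {AuthorID, Country, ReviewerID, Score, Year}, {Score} is not a superkey ({Score}⁺ restricted to this set is {Country, Score, Year}), so split on Score -> Country, Year into {Country, Score, Year} and {AuthorID, ReviewerID, Score}.
In {Country, Score, Year}, {Country} is not a superkey ({Country}⁺ restricted to this set is {Country, Year}), so split on Country -> Year into {Country, Year} and {Country, Score}.
{Country, Year}: every determinant is a superkey — BCNF.
{Country, Score}: every determinant is a superkey — BCNF.
{AuthorID, ReviewerID, Score}: every determinant is a superkey — BCNF.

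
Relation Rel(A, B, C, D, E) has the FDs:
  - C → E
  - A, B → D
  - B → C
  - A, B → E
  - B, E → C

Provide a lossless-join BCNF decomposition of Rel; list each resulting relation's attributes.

{A, B, D}; {B, C}; {C, E}

Candidate key of the original relation: {A, B}.
In {A, B, C, D, E}, {C} is not a superkey ({C}⁺ restricted to this set is {C, E}), so split on C → E into {C, E} and {A, B, C, D}.
{C, E} is in BCNF.
In {A, B, C, D}, {B} is not a superkey ({B}⁺ restricted to this set is {B, C}), so split on B → C into {B, C} and {A, B, D}.
{B, C} is in BCNF.
{A, B, D} is in BCNF.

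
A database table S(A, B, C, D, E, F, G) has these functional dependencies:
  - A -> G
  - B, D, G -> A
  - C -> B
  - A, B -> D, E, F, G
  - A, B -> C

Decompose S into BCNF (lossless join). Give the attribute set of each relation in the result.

{A, C, D, E, F}; {A, G}; {B, C}

Candidate keys of the original relation: {A, B}, {A, C}, {B, D, G}, {C, D, G}.
{A, B, C, D, E, F, G}: {A} determines {A, G} here but is not a superkey — split on A -> G, giving {A, G} and {A, B, C, D, E, F}.
{A, G}: every determinant is a superkey — BCNF.
{A, B, C, D, E, F}: {C} determines {B, C} here but is not a superkey — split on C -> B, giving {B, C} and {A, C, D, E, F}.
{B, C}: every determinant is a superkey — BCNF.
{A, C, D, E, F}: every determinant is a superkey — BCNF.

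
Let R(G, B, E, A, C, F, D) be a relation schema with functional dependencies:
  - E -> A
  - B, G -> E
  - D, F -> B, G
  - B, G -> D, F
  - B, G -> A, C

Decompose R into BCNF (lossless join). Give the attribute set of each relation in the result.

{A, E}; {B, C, D, E, F, G}

Candidate keys of the original relation: {B, G}, {D, F}.
{A, B, C, D, E, F, G}: {E} determines {A, E} here but is not a superkey — split on E -> A, giving {A, E} and {B, C, D, E, F, G}.
{A, E}: every determinant is a superkey — BCNF.
{B, C, D, E, F, G}: every determinant is a superkey — BCNF.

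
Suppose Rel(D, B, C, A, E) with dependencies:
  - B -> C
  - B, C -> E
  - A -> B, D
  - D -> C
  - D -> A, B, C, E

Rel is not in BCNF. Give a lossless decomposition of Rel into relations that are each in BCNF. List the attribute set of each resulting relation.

{A, B, D}; {B, C, E}

Candidate keys of the original relation: {A}, {D}.
Within {A, B, C, D, E}: {B}⁺ ∩ {A, B, C, D, E} = {B, C, E}, not the whole set, so B -> C, E violates BCNF; decompose into {B, C, E} and {A, B, D}.
{B, C, E}: every determinant is a superkey — BCNF.
{A, B, D}: every determinant is a superkey — BCNF.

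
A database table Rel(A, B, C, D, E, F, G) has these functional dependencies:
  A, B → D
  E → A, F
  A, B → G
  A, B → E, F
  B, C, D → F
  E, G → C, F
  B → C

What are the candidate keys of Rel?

{A, B}, {B, E}

Attributes never on any right-hand side: {B} — every candidate key must contain it.
{A, B}⁺ = {A, B, C, D, E, F, G}, which is every attribute, so {A, B} is a candidate key.
{B, E}⁺ = {A, B, C, D, E, F, G}, which is every attribute, so {B, E} is a candidate key.
These are minimal and exhaustive — every other superkey contains one of them.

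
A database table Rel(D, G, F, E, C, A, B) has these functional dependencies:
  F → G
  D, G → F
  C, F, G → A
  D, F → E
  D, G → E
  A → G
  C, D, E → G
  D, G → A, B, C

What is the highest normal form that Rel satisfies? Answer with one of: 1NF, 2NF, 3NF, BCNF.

Candidate keys: {A, D}, {C, D, E}, {D, F}, {D, G}. Prime attributes: {A, C, D, E, F, G}.
For F → G we have {F}⁺ = {F, G}; {F} is not a superkey, so BCNF fails.
Since {G} ⊆ prime attributes and every other non-superkey FD also has a prime right side, the schema is in 3NF.

3NF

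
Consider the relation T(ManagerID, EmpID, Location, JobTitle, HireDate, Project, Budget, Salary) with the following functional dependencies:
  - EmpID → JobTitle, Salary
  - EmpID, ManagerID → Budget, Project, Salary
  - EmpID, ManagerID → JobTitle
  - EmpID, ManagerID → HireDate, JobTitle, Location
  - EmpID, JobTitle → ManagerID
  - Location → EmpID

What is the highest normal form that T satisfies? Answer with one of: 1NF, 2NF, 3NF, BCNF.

BCNF

Candidate keys: {EmpID}, {Location}. Prime attributes: {EmpID, Location}.
Every FD has a superkey on the left, so the relation is in BCNF.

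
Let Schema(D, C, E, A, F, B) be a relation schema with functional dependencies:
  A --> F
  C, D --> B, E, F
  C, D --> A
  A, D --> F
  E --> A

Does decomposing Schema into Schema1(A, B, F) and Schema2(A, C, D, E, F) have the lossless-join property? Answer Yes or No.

No

Schema1 ∩ Schema2 = {A, F}; its closure under F is {A, F}.
The closure covers neither Schema1 nor Schema2 entirely; the join is not lossless.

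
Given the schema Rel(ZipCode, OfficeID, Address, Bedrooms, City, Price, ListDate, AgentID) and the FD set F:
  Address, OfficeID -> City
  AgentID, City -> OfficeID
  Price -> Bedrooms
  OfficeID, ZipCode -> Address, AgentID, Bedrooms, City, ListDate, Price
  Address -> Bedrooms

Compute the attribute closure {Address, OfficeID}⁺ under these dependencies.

Start with {Address, OfficeID}.
Address, OfficeID -> City applies; add {City} → now {Address, City, OfficeID}.
Address -> Bedrooms applies; add {Bedrooms} → now {Address, Bedrooms, City, OfficeID}.
No further FD applies.

{Address, Bedrooms, City, OfficeID}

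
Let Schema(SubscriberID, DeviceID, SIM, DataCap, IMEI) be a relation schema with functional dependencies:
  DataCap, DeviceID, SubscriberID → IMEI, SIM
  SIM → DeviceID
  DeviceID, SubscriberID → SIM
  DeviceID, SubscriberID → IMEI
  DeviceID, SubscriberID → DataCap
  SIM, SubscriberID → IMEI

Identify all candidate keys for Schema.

{DeviceID, SubscriberID}, {SIM, SubscriberID}

{SubscriberID} never appears on the right of any FD, so every key must include it.
{DeviceID, SubscriberID} is a candidate key since {DeviceID, SubscriberID}⁺ = {DataCap, DeviceID, IMEI, SIM, SubscriberID} covers every attribute.
{SIM, SubscriberID} is a candidate key since {SIM, SubscriberID}⁺ = {DataCap, DeviceID, IMEI, SIM, SubscriberID} covers every attribute.
Any other superkey properly contains one of these, so there are no further candidate keys.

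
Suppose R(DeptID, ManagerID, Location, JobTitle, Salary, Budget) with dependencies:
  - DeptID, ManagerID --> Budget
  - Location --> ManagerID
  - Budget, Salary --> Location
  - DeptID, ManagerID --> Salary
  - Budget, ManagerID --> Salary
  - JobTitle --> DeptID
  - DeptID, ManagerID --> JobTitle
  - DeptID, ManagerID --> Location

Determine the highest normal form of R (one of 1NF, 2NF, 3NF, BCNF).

Candidate keys: {Budget, DeptID, Salary}, {Budget, JobTitle, Salary}, {DeptID, Location}, {DeptID, ManagerID}, {JobTitle, Location}, {JobTitle, ManagerID}. Prime attributes: {Budget, DeptID, JobTitle, Location, ManagerID, Salary}.
For Location --> ManagerID we have {Location}⁺ = {Location, ManagerID}; {Location} is not a superkey, so BCNF fails.
Since {ManagerID} ⊆ prime attributes and every other non-superkey FD also has a prime right side, the schema is in 3NF.

3NF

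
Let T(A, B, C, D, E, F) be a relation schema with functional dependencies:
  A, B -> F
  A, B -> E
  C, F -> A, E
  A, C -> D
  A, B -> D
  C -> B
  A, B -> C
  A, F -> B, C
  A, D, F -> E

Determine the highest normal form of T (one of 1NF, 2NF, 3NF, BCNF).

Candidate keys: {A, B}, {A, C}, {A, F}, {C, F}. Prime attributes: {A, B, C, F}.
For C -> B we have {C}⁺ = {B, C}; {C} is not a superkey, so BCNF fails.
But every attribute on its right side ({B}) is prime, and the same holds for every other non-superkey FD, so 3NF still holds.

3NF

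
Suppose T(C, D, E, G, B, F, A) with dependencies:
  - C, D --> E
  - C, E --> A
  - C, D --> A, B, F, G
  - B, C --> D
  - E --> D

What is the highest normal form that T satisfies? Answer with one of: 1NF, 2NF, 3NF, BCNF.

3NF

Candidate keys: {B, C}, {C, D}, {C, E}. Prime attributes: {B, C, D, E}.
E --> D breaks BCNF: {E}⁺ = {D, E}, so {E} is not a superkey.
But every attribute on its right side ({D}) is prime, and the same holds for every other non-superkey FD, so 3NF still holds.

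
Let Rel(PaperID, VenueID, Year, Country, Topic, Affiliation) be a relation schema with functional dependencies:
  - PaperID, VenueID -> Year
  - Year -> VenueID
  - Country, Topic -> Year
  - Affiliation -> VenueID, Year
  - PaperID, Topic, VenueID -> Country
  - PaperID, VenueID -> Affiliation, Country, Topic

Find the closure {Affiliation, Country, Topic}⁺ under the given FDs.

{Affiliation, Country, Topic, VenueID, Year}

Start with {Affiliation, Country, Topic}.
Country, Topic -> Year applies; add {Year} → now {Affiliation, Country, Topic, Year}.
Affiliation -> VenueID, Year applies; add {VenueID} → now {Affiliation, Country, Topic, VenueID, Year}.
No further FD applies.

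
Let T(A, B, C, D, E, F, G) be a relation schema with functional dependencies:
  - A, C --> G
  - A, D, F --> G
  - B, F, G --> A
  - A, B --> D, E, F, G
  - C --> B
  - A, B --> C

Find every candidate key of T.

{A, B}⁺ = {A, B, C, D, E, F, G} — all of the relation — so {A, B} is a candidate key.
{A, C}⁺ = {A, B, C, D, E, F, G} — all of the relation — so {A, C} is a candidate key.
{B, F, G}⁺ = {A, B, C, D, E, F, G} — all of the relation — so {B, F, G} is a candidate key.
{C, F, G}⁺ = {A, B, C, D, E, F, G} — all of the relation — so {C, F, G} is a candidate key.
No proper subset of any of these is a key, and no other minimal superkey exists.

{A, B}, {A, C}, {B, F, G}, {C, F, G}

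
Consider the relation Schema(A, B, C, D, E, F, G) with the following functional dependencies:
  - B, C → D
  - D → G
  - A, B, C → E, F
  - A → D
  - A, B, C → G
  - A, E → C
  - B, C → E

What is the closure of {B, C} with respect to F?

Start with {B, C}.
B, C → D applies; add {D} → now {B, C, D}.
D → G applies; add {G} → now {B, C, D, G}.
B, C → E applies; add {E} → now {B, C, D, E, G}.
No further FD applies.

{B, C, D, E, G}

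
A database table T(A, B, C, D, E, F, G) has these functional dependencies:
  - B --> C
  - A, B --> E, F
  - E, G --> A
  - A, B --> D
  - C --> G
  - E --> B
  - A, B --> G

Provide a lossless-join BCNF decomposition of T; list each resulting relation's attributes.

{A, B, D, E, F}; {B, C}; {C, G}

Candidate keys of the original relation: {A, B}, {E}.
In {A, B, C, D, E, F, G}, {B} is not a superkey ({B}⁺ restricted to this set is {B, C, G}), so split on B --> C, G into {B, C, G} and {A, B, D, E, F}.
In {B, C, G}, {C} is not a superkey ({C}⁺ restricted to this set is {C, G}), so split on C --> G into {C, G} and {B, C}.
{C, G} is in BCNF.
{B, C} is in BCNF.
{A, B, D, E, F} is in BCNF.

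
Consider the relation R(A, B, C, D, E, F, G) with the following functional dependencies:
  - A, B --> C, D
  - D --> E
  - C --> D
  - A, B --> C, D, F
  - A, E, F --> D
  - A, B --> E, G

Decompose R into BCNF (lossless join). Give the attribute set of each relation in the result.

{A, B, C, F, G}; {C, D}; {D, E}

Candidate key of the original relation: {A, B}.
In {A, B, C, D, E, F, G}, {D} is not a superkey ({D}⁺ restricted to this set is {D, E}), so split on D --> E into {D, E} and {A, B, C, D, F, G}.
{D, E}: every determinant is a superkey — BCNF.
In {A, B, C, D, F, G}, {C} is not a superkey ({C}⁺ restricted to this set is {C, D}), so split on C --> D into {C, D} and {A, B, C, F, G}.
{C, D}: every determinant is a superkey — BCNF.
{A, B, C, F, G}: every determinant is a superkey — BCNF.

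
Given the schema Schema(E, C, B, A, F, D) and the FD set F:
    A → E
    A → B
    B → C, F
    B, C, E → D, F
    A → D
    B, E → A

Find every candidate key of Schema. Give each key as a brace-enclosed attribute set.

Closure of {A} is {A, B, C, D, E, F}, the whole schema; {A} is a candidate key.
Closure of {B, E} is {A, B, C, D, E, F}, the whole schema; {B, E} is a candidate key.
These are minimal and exhaustive — every other superkey contains one of them.

{A}, {B, E}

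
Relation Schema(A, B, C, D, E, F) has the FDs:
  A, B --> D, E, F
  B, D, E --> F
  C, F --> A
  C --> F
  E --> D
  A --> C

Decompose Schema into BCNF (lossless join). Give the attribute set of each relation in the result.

Candidate keys of the original relation: {A, B}, {B, C}.
In {A, B, C, D, E, F}, {B, D, E} is not a superkey ({B, D, E}⁺ restricted to this set is {B, D, E, F}), so split on B, D, E --> F into {B, D, E, F} and {A, B, C, D, E}.
In {B, D, E, F}, {E} is not a superkey ({E}⁺ restricted to this set is {D, E}), so split on E --> D into {D, E} and {B, E, F}.
{D, E} is in BCNF.
{B, E, F} is in BCNF.
In {A, B, C, D, E}, {C} is not a superkey ({C}⁺ restricted to this set is {A, C}), so split on C --> A into {A, C} and {B, C, D, E}.
{A, C} is in BCNF.
In {B, C, D, E}, {E} is not a superkey ({E}⁺ restricted to this set is {D, E}), so split on E --> D into {D, E} and {B, C, E}.
{D, E} is in BCNF.
{B, C, E} is in BCNF.

{A, C}; {B, C, E}; {B, E, F}; {D, E}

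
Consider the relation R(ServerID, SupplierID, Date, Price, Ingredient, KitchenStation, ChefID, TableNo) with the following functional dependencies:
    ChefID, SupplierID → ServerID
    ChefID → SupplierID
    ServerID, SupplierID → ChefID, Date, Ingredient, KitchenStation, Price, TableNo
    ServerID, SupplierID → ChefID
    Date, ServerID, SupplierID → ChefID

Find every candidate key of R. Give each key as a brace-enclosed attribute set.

{ChefID}⁺ = {ChefID, Date, Ingredient, KitchenStation, Price, ServerID, SupplierID, TableNo}, which is every attribute, so {ChefID} is a candidate key.
{ServerID, SupplierID}⁺ = {ChefID, Date, Ingredient, KitchenStation, Price, ServerID, SupplierID, TableNo}, which is every attribute, so {ServerID, SupplierID} is a candidate key.
These are minimal and exhaustive — every other superkey contains one of them.

{ChefID}, {ServerID, SupplierID}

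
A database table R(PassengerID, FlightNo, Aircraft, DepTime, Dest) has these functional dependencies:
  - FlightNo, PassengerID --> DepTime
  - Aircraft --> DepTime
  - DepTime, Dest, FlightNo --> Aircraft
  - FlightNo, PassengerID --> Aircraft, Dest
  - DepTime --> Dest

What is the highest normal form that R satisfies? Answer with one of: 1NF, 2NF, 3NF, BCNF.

Candidate key: {FlightNo, PassengerID}. Prime attributes: {FlightNo, PassengerID}.
Aircraft --> DepTime breaks BCNF: {Aircraft}⁺ = {Aircraft, DepTime, Dest}, so {Aircraft} is not a superkey.
Aircraft --> DepTime has non-prime {DepTime} on the right and a non-superkey on the left, so 3NF fails.
No proper subset of a key has a non-prime attribute in its closure, so there is no partial dependency; 2NF holds.

2NF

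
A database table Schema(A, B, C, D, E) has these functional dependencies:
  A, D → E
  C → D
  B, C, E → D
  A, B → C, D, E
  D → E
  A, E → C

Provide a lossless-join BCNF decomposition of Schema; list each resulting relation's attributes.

{A, B, D}; {A, C}; {C, D}; {D, E}

Candidate key of the original relation: {A, B}.
In {A, B, C, D, E}, {A, D} is not a superkey ({A, D}⁺ restricted to this set is {A, C, D, E}), so split on A, D → C, E into {A, C, D, E} and {A, B, D}.
In {A, C, D, E}, {C} is not a superkey ({C}⁺ restricted to this set is {C, D, E}), so split on C → D, E into {C, D, E} and {A, C}.
In {C, D, E}, {D} is not a superkey ({D}⁺ restricted to this set is {D, E}), so split on D → E into {D, E} and {C, D}.
{D, E} has no BCNF violation.
{C, D} has no BCNF violation.
{A, C} has no BCNF violation.
{A, B, D} has no BCNF violation.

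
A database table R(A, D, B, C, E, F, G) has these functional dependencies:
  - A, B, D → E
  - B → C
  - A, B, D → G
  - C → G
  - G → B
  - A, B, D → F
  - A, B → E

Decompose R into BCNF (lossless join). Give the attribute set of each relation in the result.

{A, B, D, F}; {A, B, E}; {B, C, G}

Candidate keys of the original relation: {A, B, D}, {A, C, D}, {A, D, G}.
Within {A, B, C, D, E, F, G}: {B}⁺ ∩ {A, B, C, D, E, F, G} = {B, C, G}, not the whole set, so B → C, G violates BCNF; decompose into {B, C, G} and {A, B, D, E, F}.
{B, C, G} has no BCNF violation.
Within {A, B, D, E, F}: {A, B}⁺ ∩ {A, B, D, E, F} = {A, B, E}, not the whole set, so A, B → E violates BCNF; decompose into {A, B, E} and {A, B, D, F}.
{A, B, E} has no BCNF violation.
{A, B, D, F} has no BCNF violation.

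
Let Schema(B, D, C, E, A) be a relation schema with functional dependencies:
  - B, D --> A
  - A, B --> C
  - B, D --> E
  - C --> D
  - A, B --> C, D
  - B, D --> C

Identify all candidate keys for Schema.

Attributes never on any right-hand side: {B} — every candidate key must contain it.
{A, B} is a candidate key since {A, B}⁺ = {A, B, C, D, E} covers every attribute.
{B, C} is a candidate key since {B, C}⁺ = {A, B, C, D, E} covers every attribute.
{B, D} is a candidate key since {B, D}⁺ = {A, B, C, D, E} covers every attribute.
Any other superkey properly contains one of these, so there are no further candidate keys.

{A, B}, {B, C}, {B, D}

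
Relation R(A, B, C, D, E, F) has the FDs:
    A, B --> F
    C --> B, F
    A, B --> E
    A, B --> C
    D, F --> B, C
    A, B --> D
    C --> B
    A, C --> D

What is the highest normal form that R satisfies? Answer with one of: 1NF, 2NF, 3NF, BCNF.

Candidate keys: {A, B}, {A, C}, {A, D, F}. Prime attributes: {A, B, C, D, F}.
C --> B, F: {C}⁺ = {B, C, F}, which is not all of the attributes, so the left side is not a superkey — BCNF is violated.
Since {B, F} ⊆ prime attributes and every other non-superkey FD also has a prime right side, the schema is in 3NF.

3NF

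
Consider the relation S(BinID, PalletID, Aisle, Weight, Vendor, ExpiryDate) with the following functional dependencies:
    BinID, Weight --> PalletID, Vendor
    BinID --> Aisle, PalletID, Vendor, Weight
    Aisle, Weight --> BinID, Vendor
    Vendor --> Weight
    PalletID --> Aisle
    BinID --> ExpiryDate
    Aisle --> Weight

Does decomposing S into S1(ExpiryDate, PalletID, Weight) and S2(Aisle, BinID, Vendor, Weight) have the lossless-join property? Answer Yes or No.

S1 ∩ S2 = {Weight}; its closure under F is {Weight}.
Neither S1 nor S2 is contained in that closure, so the decomposition is lossy.

No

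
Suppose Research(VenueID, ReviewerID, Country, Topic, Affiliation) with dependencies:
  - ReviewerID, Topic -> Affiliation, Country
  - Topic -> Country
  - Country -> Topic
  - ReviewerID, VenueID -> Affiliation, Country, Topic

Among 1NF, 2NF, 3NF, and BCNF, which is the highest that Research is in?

2NF

Candidate key: {ReviewerID, VenueID}. Prime attributes: {ReviewerID, VenueID}.
ReviewerID, Topic -> Affiliation, Country breaks BCNF: {ReviewerID, Topic}⁺ = {Affiliation, Country, ReviewerID, Topic}, so {ReviewerID, Topic} is not a superkey.
Because {Affiliation, Country} are non-prime and the left side of ReviewerID, Topic -> Affiliation, Country is not a superkey, the relation is not in 3NF.
No non-prime attribute depends on a proper subset of any candidate key, so 2NF holds.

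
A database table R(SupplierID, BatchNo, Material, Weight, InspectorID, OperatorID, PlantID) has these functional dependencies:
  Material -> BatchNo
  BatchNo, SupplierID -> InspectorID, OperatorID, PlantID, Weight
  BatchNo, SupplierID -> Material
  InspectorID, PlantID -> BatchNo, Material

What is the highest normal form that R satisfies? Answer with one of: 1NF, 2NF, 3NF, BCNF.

Candidate keys: {BatchNo, SupplierID}, {InspectorID, PlantID, SupplierID}, {Material, SupplierID}. Prime attributes: {BatchNo, InspectorID, Material, PlantID, SupplierID}.
Material -> BatchNo: {Material}⁺ = {BatchNo, Material}, which is not all of the attributes, so the left side is not a superkey — BCNF is violated.
Since {BatchNo} ⊆ prime attributes and every other non-superkey FD also has a prime right side, the schema is in 3NF.

3NF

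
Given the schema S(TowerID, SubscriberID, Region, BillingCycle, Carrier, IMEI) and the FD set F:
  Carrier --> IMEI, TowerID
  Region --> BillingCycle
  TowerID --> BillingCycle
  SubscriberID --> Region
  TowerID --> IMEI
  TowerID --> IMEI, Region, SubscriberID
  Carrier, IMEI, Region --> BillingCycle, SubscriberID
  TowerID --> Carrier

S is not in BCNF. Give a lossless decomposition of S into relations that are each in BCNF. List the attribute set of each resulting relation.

Candidate keys of the original relation: {Carrier}, {TowerID}.
In {BillingCycle, Carrier, IMEI, Region, SubscriberID, TowerID}, {Region} is not a superkey ({Region}⁺ restricted to this set is {BillingCycle, Region}), so split on Region --> BillingCycle into {BillingCycle, Region} and {Carrier, IMEI, Region, SubscriberID, TowerID}.
{BillingCycle, Region}: every determinant is a superkey — BCNF.
In {Carrier, IMEI, Region, SubscriberID, TowerID}, {SubscriberID} is not a superkey ({SubscriberID}⁺ restricted to this set is {Region, SubscriberID}), so split on SubscriberID --> Region into {Region, SubscriberID} and {Carrier, IMEI, SubscriberID, TowerID}.
{Region, SubscriberID}: every determinant is a superkey — BCNF.
{Carrier, IMEI, SubscriberID, TowerID}: every determinant is a superkey — BCNF.

{BillingCycle, Region}; {Carrier, IMEI, SubscriberID, TowerID}; {Region, SubscriberID}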